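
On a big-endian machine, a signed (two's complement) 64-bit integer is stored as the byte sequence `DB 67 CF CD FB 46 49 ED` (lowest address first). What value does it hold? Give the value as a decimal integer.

-2636910573211203091

In big-endian order the high byte comes first in memory.
The bytes are already most-significant first: 0xDB67CFCDFB4649ED.
Top bit is set, so as a signed 64-bit value this is 0xDB67CFCDFB4649ED − 2^64 = -2636910573211203091.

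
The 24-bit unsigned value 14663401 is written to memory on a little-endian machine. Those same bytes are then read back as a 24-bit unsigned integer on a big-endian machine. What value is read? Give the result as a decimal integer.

14663401 in 24-bit hexadecimal is 0xDFBEE9.
Stored little-endian, the bytes at ascending addresses are E9 BE DF.
Read back as big-endian, the last byte is least significant, giving 0xE9BEDF.
0xE9BEDF = 15318751.

15318751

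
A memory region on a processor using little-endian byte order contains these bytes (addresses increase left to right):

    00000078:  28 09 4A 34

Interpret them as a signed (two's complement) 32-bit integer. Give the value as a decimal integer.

877267240

In little-endian order the low byte comes first in memory.
Reassemble most-significant byte first: 34 4A 09 28 → 0x344A0928.
0x344A0928 = 877267240.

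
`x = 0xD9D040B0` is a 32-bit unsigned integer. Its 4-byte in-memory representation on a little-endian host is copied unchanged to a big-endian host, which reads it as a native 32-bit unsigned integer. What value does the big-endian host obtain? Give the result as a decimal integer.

Stored little-endian, the bytes at ascending addresses are B0 40 D0 D9.
Read back as big-endian, the last byte is least significant, giving 0xB040D0D9.
0xB040D0D9 = 2957037785.

2957037785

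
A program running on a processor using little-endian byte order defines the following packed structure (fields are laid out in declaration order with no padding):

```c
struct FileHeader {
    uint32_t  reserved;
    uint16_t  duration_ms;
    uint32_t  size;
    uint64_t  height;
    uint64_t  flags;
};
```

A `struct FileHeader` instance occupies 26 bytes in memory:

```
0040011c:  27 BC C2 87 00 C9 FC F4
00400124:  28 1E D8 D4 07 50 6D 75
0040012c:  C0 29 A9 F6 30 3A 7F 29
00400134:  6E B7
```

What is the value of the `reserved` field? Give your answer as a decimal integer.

2277686311

`reserved` is the first field, at byte offset 0, occupying 4 bytes.
Bytes at offsets 0..3: 27 BC C2 87.
Little-endian stores the least-significant byte at the lowest address.
Reassemble most-significant byte first: 87 C2 BC 27 → 0x87C2BC27.
0x87C2BC27 = 2277686311.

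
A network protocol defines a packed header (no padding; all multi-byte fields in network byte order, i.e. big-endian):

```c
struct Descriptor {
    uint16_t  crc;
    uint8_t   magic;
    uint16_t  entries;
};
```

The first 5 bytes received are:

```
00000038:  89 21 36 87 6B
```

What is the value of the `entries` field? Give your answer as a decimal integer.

34667

`entries` follows `crc` (2 B), `magic` (1 B), so it starts at offset 2 + 1 = 3 and occupies 2 bytes.
Bytes at offsets 3..4: 87 6B.
Big-endian stores the most-significant byte at the lowest address.
The bytes are already most-significant first: 0x876B.
0x876B = 34667.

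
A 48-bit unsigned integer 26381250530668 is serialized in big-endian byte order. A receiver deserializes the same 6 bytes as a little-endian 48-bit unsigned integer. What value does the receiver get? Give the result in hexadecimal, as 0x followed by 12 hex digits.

26381250530668 in 48-bit hexadecimal is 0x17FE5D110D6C.
Stored big-endian, the bytes at ascending addresses are 17 FE 5D 11 0D 6C.
Read back as little-endian, the first byte is least significant, giving 0x6C0D115DFE17.

0x6C0D115DFE17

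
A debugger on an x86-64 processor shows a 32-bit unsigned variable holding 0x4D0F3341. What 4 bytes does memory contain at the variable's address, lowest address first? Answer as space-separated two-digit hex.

41 33 0F 4D

Split into bytes (most-significant first): 4D 0F 33 41.
In little-endian order the low byte comes first in memory.
So at ascending addresses the bytes are 41 33 0F 4D.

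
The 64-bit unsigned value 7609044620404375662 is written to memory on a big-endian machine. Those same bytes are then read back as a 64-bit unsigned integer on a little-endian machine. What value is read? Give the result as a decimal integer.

7980462720065575017

7609044620404375662 in 64-bit hexadecimal is 0x6998C1C48F4CC06E.
Stored big-endian, the bytes at ascending addresses are 69 98 C1 C4 8F 4C C0 6E.
Read back as little-endian, the first byte is least significant, giving 0x6EC04C8FC4C19869.
0x6EC04C8FC4C19869 = 7980462720065575017.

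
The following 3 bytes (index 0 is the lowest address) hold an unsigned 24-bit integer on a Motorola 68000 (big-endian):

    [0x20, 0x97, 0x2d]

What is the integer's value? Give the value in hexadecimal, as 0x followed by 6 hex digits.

In big-endian order the high byte comes first in memory.
The bytes are already most-significant first: 0x20972D.

0x20972D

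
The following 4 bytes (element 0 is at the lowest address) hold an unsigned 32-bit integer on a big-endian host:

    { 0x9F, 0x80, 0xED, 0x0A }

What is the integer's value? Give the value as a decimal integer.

In big-endian order the high byte comes first in memory.
The bytes are already most-significant first: 0x9F80ED0A.
0x9F80ED0A = 2676026634.

2676026634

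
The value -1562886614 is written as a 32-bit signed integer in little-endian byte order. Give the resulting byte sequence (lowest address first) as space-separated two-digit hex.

2A 3E D8 A2

Two's complement of -1562886614 in 32 bits: 1562886614 = 0x5D27C1D6; invert → 0xA2D83E29; add 1 → 0xA2D83E2A.
Split into bytes (most-significant first): A2 D8 3E 2A.
Little-endian stores the least-significant byte at the lowest address.
So at ascending addresses the bytes are 2A 3E D8 A2.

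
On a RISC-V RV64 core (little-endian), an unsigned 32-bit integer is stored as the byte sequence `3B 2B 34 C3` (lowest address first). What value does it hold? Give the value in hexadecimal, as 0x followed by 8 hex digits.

0xC3342B3B

Little-endian: lowest address holds the least-significant byte.
Reassemble most-significant byte first: C3 34 2B 3B → 0xC3342B3B.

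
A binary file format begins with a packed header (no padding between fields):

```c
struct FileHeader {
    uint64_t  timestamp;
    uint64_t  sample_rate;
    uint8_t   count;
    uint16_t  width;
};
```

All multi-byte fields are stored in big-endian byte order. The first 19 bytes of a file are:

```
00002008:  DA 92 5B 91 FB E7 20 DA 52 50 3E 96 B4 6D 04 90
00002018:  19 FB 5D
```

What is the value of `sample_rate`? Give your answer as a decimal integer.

5931309526240003216

`sample_rate` follows `timestamp` (8 bytes), so it starts at byte offset 8 and occupies 8 bytes.
Bytes at offsets 8..15: 52 50 3E 96 B4 6D 04 90.
Big-endian stores the most-significant byte at the lowest address.
The bytes are already most-significant first: 0x52503E96B46D0490.
0x52503E96B46D0490 = 5931309526240003216.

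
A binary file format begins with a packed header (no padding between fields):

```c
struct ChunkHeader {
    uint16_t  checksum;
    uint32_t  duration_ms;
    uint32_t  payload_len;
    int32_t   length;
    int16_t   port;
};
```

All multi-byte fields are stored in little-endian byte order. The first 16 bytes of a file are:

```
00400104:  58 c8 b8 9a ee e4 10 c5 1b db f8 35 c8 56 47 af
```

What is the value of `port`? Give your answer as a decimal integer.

`port` follows `checksum` (2 B), `duration_ms` (4 B), `payload_len` (4 B), `length` (4 B), so it starts at offset 2 + 4 + 4 + 4 = 14 and occupies 2 bytes.
Bytes at offsets 14..15: 47 AF.
Little-endian stores the least-significant byte at the lowest address.
Reassemble most-significant byte first: AF 47 → 0xAF47.
Top bit is set, so as a signed 16-bit value this is 0xAF47 − 2^16 = -20665.

-20665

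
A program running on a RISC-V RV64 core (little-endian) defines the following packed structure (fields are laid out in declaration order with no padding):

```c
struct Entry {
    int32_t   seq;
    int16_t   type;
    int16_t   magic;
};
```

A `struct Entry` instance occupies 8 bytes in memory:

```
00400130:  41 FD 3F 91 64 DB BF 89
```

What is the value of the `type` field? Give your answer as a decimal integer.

`type` follows `seq` (4 bytes), so it starts at byte offset 4 and occupies 2 bytes.
Bytes at offsets 4..5: 64 DB.
Little-endian: lowest address holds the least-significant byte.
Reassemble most-significant byte first: DB 64 → 0xDB64.
Top bit is set, so as a signed 16-bit value this is 0xDB64 − 2^16 = -9372.

-9372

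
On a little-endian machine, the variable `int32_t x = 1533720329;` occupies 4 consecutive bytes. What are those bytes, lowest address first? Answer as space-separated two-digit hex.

1533720329 in hexadecimal, padded to 32 bits, is 0x5B6AB709.
Split into bytes (most-significant first): 5B 6A B7 09.
Little-endian: lowest address holds the least-significant byte.
So at ascending addresses the bytes are 09 B7 6A 5B.

09 B7 6A 5B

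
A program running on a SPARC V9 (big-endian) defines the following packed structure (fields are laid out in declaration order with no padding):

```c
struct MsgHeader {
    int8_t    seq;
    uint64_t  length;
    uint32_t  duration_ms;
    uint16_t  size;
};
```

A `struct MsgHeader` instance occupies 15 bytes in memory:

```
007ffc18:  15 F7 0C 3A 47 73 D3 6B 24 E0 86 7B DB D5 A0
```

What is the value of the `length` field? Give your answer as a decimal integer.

`length` follows `seq` (1 byte), so it starts at byte offset 1 and occupies 8 bytes.
Bytes at offsets 1..8: F7 0C 3A 47 73 D3 6B 24.
Big-endian: lowest address holds the most-significant byte.
The bytes are already most-significant first: 0xF70C3A4773D36B24.
0xF70C3A4773D36B24 = 17801667505649052452.

17801667505649052452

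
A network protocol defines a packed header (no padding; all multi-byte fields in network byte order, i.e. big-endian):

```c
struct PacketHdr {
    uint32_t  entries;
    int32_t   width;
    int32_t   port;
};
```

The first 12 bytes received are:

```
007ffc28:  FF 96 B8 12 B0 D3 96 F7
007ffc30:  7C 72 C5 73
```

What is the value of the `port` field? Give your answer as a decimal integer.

`port` follows `entries` (4 B), `width` (4 B), so it starts at offset 4 + 4 = 8 and occupies 4 bytes.
Bytes at offsets 8..11: 7C 72 C5 73.
Big-endian stores the most-significant byte at the lowest address.
The bytes are already most-significant first: 0x7C72C573.
0x7C72C573 = 2087896435.

2087896435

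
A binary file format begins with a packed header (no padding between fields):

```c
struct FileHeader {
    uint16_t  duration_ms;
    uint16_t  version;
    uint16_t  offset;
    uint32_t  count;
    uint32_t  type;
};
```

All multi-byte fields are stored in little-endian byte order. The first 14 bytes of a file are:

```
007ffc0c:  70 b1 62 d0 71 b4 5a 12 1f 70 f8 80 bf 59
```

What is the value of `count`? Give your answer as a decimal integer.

`count` follows `duration_ms` (2 B), `version` (2 B), `offset` (2 B), so it starts at offset 2 + 2 + 2 = 6 and occupies 4 bytes.
Bytes at offsets 6..9: 5A 12 1F 70.
Little-endian: lowest address holds the least-significant byte.
Reassemble most-significant byte first: 70 1F 12 5A → 0x701F125A.
0x701F125A = 1881084506.

1881084506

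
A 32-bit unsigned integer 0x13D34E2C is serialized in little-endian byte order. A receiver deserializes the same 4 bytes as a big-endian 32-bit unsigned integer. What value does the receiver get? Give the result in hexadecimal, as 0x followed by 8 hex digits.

0x2C4ED313

Stored little-endian, the bytes at ascending addresses are 2C 4E D3 13.
Read back as big-endian, the last byte is least significant, giving 0x2C4ED313.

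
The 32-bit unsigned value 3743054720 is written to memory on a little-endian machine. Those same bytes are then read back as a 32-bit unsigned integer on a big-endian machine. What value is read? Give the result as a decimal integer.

2155551455

3743054720 in 32-bit hexadecimal is 0xDF1A7B80.
Stored little-endian, the bytes at ascending addresses are 80 7B 1A DF.
Read back as big-endian, the last byte is least significant, giving 0x807B1ADF.
0x807B1ADF = 2155551455.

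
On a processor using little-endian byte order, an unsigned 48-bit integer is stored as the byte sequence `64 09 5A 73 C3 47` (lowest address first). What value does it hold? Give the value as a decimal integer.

78904779475300

Little-endian stores the least-significant byte at the lowest address.
Reassemble most-significant byte first: 47 C3 73 5A 09 64 → 0x47C3735A0964.
0x47C3735A0964 = 78904779475300.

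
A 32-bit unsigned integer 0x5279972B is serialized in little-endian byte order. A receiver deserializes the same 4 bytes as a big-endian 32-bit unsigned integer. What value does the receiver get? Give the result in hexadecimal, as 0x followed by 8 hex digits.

Stored little-endian, the bytes at ascending addresses are 2B 97 79 52.
Read back as big-endian, the last byte is least significant, giving 0x2B977952.

0x2B977952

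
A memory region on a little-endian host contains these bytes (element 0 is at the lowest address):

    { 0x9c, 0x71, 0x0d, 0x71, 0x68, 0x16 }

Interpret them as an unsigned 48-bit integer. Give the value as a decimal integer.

Little-endian: lowest address holds the least-significant byte.
Reassemble most-significant byte first: 16 68 71 0D 71 9C → 0x1668710D719C.
0x1668710D719C = 24637829116316.

24637829116316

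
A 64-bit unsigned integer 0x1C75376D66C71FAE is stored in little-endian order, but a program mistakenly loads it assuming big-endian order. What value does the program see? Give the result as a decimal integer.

12546966329610433820

Stored little-endian, the bytes at ascending addresses are AE 1F C7 66 6D 37 75 1C.
Read back as big-endian, the last byte is least significant, giving 0xAE1FC7666D37751C.
0xAE1FC7666D37751C = 12546966329610433820.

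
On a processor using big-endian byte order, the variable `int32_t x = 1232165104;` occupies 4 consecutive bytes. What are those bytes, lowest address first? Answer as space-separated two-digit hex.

1232165104 in hexadecimal, padded to 32 bits, is 0x497158F0.
Split into bytes (most-significant first): 49 71 58 F0.
Big-endian stores the most-significant byte at the lowest address.
So the memory order matches the most-significant-first order: 49 71 58 F0.

49 71 58 F0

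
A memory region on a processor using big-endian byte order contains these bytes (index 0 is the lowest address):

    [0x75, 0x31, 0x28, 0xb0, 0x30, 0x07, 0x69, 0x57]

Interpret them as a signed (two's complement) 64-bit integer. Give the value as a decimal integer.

Big-endian stores the most-significant byte at the lowest address.
The bytes are already most-significant first: 0x753128B030076957.
0x753128B030076957 = 8444575513481537879.

8444575513481537879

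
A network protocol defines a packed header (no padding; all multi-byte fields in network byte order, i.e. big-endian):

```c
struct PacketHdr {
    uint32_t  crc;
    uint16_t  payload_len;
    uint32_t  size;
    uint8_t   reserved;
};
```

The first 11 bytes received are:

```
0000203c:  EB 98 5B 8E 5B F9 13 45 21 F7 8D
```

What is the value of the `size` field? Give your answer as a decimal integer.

323297783

`size` follows `crc` (4 B), `payload_len` (2 B), so it starts at offset 4 + 2 = 6 and occupies 4 bytes.
Bytes at offsets 6..9: 13 45 21 F7.
Big-endian stores the most-significant byte at the lowest address.
The bytes are already most-significant first: 0x134521F7.
0x134521F7 = 323297783.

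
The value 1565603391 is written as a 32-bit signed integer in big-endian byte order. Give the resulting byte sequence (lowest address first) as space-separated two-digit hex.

5D 51 36 3F

1565603391 in hexadecimal, padded to 32 bits, is 0x5D51363F.
Split into bytes (most-significant first): 5D 51 36 3F.
Big-endian: lowest address holds the most-significant byte.
So the memory order matches the most-significant-first order: 5D 51 36 3F.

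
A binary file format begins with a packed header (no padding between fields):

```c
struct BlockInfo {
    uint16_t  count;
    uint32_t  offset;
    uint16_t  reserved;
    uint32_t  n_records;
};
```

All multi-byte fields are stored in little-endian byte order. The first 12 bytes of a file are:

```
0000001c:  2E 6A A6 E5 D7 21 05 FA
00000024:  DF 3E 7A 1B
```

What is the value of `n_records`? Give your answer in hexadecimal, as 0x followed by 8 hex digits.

`n_records` follows `count` (2 B), `offset` (4 B), `reserved` (2 B), so it starts at offset 2 + 4 + 2 = 8 and occupies 4 bytes.
Bytes at offsets 8..11: DF 3E 7A 1B.
Little-endian stores the least-significant byte at the lowest address.
Reassemble most-significant byte first: 1B 7A 3E DF → 0x1B7A3EDF.

0x1B7A3EDF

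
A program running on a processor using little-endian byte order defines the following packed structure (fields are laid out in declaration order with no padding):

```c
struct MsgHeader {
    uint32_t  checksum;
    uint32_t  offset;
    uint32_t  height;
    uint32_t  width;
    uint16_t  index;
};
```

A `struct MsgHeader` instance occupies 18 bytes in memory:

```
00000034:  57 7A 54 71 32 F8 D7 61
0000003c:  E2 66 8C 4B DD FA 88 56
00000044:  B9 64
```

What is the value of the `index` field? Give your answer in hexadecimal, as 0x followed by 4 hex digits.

`index` follows `checksum` (4 B), `offset` (4 B), `height` (4 B), `width` (4 B), so it starts at offset 4 + 4 + 4 + 4 = 16 and occupies 2 bytes.
Bytes at offsets 16..17: B9 64.
Little-endian stores the least-significant byte at the lowest address.
Reassemble most-significant byte first: 64 B9 → 0x64B9.

0x64B9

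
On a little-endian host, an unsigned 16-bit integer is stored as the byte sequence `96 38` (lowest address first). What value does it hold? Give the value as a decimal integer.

Little-endian stores the least-significant byte at the lowest address.
Reassemble most-significant byte first: 38 96 → 0x3896.
0x3896 = 14486.

14486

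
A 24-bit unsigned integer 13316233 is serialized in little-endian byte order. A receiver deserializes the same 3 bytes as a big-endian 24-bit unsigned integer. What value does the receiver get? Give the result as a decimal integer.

13316233 in 24-bit hexadecimal is 0xCB3089.
Stored little-endian, the bytes at ascending addresses are 89 30 CB.
Read back as big-endian, the last byte is least significant, giving 0x8930CB.
0x8930CB = 8990923.

8990923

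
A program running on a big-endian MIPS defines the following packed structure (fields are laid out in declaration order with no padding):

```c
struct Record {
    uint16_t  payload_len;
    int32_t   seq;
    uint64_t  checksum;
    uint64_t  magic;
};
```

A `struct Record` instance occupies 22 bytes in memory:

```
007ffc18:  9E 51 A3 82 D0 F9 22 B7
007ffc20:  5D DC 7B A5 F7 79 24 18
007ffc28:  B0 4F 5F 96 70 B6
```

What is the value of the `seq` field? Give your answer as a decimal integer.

`seq` follows `payload_len` (2 bytes), so it starts at byte offset 2 and occupies 4 bytes.
Bytes at offsets 2..5: A3 82 D0 F9.
Big-endian: lowest address holds the most-significant byte.
The bytes are already most-significant first: 0xA382D0F9.
Top bit is set, so as a signed 32-bit value this is 0xA382D0F9 − 2^32 = -1551707911.

-1551707911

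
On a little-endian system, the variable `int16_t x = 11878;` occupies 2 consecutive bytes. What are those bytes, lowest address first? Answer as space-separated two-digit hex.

66 2E

11878 in hexadecimal, padded to 16 bits, is 0x2E66.
Split into bytes (most-significant first): 2E 66.
Little-endian: lowest address holds the least-significant byte.
So at ascending addresses the bytes are 66 2E.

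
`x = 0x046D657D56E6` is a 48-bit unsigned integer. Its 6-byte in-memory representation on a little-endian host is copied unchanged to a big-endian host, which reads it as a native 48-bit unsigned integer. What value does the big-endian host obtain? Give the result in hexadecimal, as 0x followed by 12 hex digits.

Stored little-endian, the bytes at ascending addresses are E6 56 7D 65 6D 04.
Read back as big-endian, the last byte is least significant, giving 0xE6567D656D04.

0xE6567D656D04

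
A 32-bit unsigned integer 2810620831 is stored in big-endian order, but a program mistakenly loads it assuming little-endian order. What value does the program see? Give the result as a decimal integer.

2678818471

2810620831 in 32-bit hexadecimal is 0xA786AB9F.
Stored big-endian, the bytes at ascending addresses are A7 86 AB 9F.
Read back as little-endian, the first byte is least significant, giving 0x9FAB86A7.
0x9FAB86A7 = 2678818471.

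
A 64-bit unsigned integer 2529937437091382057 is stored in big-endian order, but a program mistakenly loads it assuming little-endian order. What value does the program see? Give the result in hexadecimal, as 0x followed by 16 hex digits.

2529937437091382057 in 64-bit hexadecimal is 0x231C24B1E1CB4329.
Stored big-endian, the bytes at ascending addresses are 23 1C 24 B1 E1 CB 43 29.
Read back as little-endian, the first byte is least significant, giving 0x2943CBE1B1241C23.

0x2943CBE1B1241C23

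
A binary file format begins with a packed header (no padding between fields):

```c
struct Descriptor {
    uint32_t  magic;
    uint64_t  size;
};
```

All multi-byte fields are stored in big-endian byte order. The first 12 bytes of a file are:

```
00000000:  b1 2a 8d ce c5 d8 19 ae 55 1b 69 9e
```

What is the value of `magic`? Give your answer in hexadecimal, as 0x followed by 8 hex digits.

0xB12A8DCE

`magic` is the first field, at byte offset 0, occupying 4 bytes.
Bytes at offsets 0..3: B1 2A 8D CE.
Big-endian stores the most-significant byte at the lowest address.
The bytes are already most-significant first: 0xB12A8DCE.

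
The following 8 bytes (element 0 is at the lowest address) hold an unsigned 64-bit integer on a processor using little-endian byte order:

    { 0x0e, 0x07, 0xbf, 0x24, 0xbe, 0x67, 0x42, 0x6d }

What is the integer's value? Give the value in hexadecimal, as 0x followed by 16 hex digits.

In little-endian order the low byte comes first in memory.
Reassemble most-significant byte first: 6D 42 67 BE 24 BF 07 0E → 0x6D4267BE24BF070E.

0x6D4267BE24BF070E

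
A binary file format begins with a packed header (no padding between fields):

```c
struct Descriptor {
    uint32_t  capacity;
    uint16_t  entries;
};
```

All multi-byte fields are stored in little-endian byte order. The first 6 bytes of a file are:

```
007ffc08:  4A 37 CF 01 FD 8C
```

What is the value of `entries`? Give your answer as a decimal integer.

36093

`entries` follows `capacity` (4 bytes), so it starts at byte offset 4 and occupies 2 bytes.
Bytes at offsets 4..5: FD 8C.
Little-endian stores the least-significant byte at the lowest address.
Reassemble most-significant byte first: 8C FD → 0x8CFD.
0x8CFD = 36093.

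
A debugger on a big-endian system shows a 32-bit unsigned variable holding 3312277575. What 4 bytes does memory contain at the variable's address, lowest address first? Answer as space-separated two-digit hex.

C5 6D 58 47

3312277575 in hexadecimal, padded to 32 bits, is 0xC56D5847.
Split into bytes (most-significant first): C5 6D 58 47.
Big-endian: lowest address holds the most-significant byte.
So the memory order matches the most-significant-first order: C5 6D 58 47.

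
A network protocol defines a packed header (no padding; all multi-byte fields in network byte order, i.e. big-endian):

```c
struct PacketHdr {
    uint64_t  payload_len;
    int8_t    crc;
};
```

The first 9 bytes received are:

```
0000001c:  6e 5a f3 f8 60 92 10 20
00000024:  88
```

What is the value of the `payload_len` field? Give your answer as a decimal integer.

`payload_len` is the first field, at byte offset 0, occupying 8 bytes.
Bytes at offsets 0..7: 6E 5A F3 F8 60 92 10 20.
Big-endian: lowest address holds the most-significant byte.
The bytes are already most-significant first: 0x6E5AF3F860921020.
0x6E5AF3F860921020 = 7951936340173656096.

7951936340173656096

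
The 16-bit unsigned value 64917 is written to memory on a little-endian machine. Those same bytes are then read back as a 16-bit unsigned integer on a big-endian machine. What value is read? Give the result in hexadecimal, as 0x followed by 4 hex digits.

64917 in 16-bit hexadecimal is 0xFD95.
Stored little-endian, the bytes at ascending addresses are 95 FD.
Read back as big-endian, the last byte is least significant, giving 0x95FD.

0x95FD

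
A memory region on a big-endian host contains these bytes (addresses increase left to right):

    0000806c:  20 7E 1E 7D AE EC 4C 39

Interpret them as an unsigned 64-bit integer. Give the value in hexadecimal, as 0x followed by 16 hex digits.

Big-endian stores the most-significant byte at the lowest address.
The bytes are already most-significant first: 0x207E1E7DAEEC4C39.

0x207E1E7DAEEC4C39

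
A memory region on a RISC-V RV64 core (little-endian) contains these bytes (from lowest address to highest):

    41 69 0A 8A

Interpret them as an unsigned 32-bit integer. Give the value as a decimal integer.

Little-endian: lowest address holds the least-significant byte.
Reassemble most-significant byte first: 8A 0A 69 41 → 0x8A0A6941.
0x8A0A6941 = 2315938113.

2315938113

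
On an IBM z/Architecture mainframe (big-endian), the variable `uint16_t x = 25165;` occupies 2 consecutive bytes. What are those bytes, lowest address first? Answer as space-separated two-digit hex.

25165 in hexadecimal, padded to 16 bits, is 0x624D.
Split into bytes (most-significant first): 62 4D.
Big-endian stores the most-significant byte at the lowest address.
So the memory order matches the most-significant-first order: 62 4D.

62 4D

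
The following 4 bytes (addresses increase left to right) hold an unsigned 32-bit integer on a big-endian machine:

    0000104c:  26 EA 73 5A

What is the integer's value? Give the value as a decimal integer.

In big-endian order the high byte comes first in memory.
The bytes are already most-significant first: 0x26EA735A.
0x26EA735A = 652899162.

652899162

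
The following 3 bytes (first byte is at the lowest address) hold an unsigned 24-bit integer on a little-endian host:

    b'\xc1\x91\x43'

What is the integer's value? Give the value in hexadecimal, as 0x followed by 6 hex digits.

0x4391C1

In little-endian order the low byte comes first in memory.
Reassemble most-significant byte first: 43 91 C1 → 0x4391C1.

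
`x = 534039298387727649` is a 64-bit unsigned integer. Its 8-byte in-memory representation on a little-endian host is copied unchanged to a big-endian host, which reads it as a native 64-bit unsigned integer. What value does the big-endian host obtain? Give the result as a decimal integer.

2437995050836781319

534039298387727649 in 64-bit hexadecimal is 0x076949E9947FD521.
Stored little-endian, the bytes at ascending addresses are 21 D5 7F 94 E9 49 69 07.
Read back as big-endian, the last byte is least significant, giving 0x21D57F94E9496907.
0x21D57F94E9496907 = 2437995050836781319.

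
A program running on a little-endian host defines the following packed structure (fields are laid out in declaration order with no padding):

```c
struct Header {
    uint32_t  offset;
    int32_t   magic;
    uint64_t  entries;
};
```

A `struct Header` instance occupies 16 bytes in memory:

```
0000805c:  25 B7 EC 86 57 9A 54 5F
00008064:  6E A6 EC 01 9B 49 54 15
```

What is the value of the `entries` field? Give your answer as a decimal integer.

1536934302941226606

`entries` follows `offset` (4 B), `magic` (4 B), so it starts at offset 4 + 4 = 8 and occupies 8 bytes.
Bytes at offsets 8..15: 6E A6 EC 01 9B 49 54 15.
Little-endian: lowest address holds the least-significant byte.
Reassemble most-significant byte first: 15 54 49 9B 01 EC A6 6E → 0x1554499B01ECA66E.
0x1554499B01ECA66E = 1536934302941226606.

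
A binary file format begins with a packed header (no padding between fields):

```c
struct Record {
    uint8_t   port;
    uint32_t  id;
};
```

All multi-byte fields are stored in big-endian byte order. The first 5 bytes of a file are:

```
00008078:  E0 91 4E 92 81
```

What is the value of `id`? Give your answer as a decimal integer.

`id` follows `port` (1 byte), so it starts at byte offset 1 and occupies 4 bytes.
Bytes at offsets 1..4: 91 4E 92 81.
In big-endian order the high byte comes first in memory.
The bytes are already most-significant first: 0x914E9281.
0x914E9281 = 2437845633.

2437845633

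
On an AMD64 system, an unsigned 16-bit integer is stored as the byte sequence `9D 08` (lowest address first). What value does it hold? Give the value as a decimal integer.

Little-endian stores the least-significant byte at the lowest address.
Reassemble most-significant byte first: 08 9D → 0x089D.
0x089D = 2205.

2205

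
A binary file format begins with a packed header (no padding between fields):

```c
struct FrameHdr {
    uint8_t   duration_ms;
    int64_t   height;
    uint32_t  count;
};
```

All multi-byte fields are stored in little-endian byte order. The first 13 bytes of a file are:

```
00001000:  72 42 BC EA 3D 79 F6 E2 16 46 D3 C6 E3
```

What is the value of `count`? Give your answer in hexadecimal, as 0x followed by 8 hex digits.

`count` follows `duration_ms` (1 B), `height` (8 B), so it starts at offset 1 + 8 = 9 and occupies 4 bytes.
Bytes at offsets 9..12: 46 D3 C6 E3.
In little-endian order the low byte comes first in memory.
Reassemble most-significant byte first: E3 C6 D3 46 → 0xE3C6D346.

0xE3C6D346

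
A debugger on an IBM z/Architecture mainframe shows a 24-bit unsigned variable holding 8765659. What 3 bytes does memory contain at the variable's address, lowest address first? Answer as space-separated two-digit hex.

85 C0 DB

8765659 in hexadecimal, padded to 24 bits, is 0x85C0DB.
Split into bytes (most-significant first): 85 C0 DB.
Big-endian: lowest address holds the most-significant byte.
So the memory order matches the most-significant-first order: 85 C0 DB.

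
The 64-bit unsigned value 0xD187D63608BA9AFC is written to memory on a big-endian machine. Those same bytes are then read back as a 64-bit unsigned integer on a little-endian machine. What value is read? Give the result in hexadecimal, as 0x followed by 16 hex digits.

Stored big-endian, the bytes at ascending addresses are D1 87 D6 36 08 BA 9A FC.
Read back as little-endian, the first byte is least significant, giving 0xFC9ABA0836D687D1.

0xFC9ABA0836D687D1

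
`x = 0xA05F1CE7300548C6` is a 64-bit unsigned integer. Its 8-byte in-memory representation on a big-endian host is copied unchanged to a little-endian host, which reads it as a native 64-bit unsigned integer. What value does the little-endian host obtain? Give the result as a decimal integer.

Stored big-endian, the bytes at ascending addresses are A0 5F 1C E7 30 05 48 C6.
Read back as little-endian, the first byte is least significant, giving 0xC6480530E71C5FA0.
0xC6480530E71C5FA0 = 14287675525426864032.

14287675525426864032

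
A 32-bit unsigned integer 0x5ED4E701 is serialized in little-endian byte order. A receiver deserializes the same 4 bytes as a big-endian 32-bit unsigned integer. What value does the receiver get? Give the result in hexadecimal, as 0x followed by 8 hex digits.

Stored little-endian, the bytes at ascending addresses are 01 E7 D4 5E.
Read back as big-endian, the last byte is least significant, giving 0x01E7D45E.

0x01E7D45E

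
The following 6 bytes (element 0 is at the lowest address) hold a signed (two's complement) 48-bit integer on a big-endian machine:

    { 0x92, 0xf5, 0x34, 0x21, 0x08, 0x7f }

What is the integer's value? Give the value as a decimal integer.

Big-endian: lowest address holds the most-significant byte.
The bytes are already most-significant first: 0x92F53421087F.
Top bit is set, so as a signed 48-bit value this is 0x92F53421087F − 2^48 = -119893137487745.

-119893137487745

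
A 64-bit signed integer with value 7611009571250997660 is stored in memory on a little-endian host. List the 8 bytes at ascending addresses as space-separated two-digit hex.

9C 89 83 54 E1 BC 9F 69

7611009571250997660 in hexadecimal, padded to 64 bits, is 0x699FBCE15483899C.
Split into bytes (most-significant first): 69 9F BC E1 54 83 89 9C.
In little-endian order the low byte comes first in memory.
So at ascending addresses the bytes are 9C 89 83 54 E1 BC 9F 69.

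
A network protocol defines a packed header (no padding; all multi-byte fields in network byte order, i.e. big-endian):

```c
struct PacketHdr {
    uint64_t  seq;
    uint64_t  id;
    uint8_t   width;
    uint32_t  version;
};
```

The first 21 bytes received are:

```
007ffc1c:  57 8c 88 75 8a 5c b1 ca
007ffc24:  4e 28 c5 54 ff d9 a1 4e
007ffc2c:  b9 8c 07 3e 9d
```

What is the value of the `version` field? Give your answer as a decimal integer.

2349285021

`version` follows `seq` (8 B), `id` (8 B), `width` (1 B), so it starts at offset 8 + 8 + 1 = 17 and occupies 4 bytes.
Bytes at offsets 17..20: 8C 07 3E 9D.
Big-endian stores the most-significant byte at the lowest address.
The bytes are already most-significant first: 0x8C073E9D.
0x8C073E9D = 2349285021.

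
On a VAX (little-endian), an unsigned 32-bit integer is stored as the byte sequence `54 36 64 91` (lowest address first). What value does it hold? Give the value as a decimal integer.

2439263828

In little-endian order the low byte comes first in memory.
Reassemble most-significant byte first: 91 64 36 54 → 0x91643654.
0x91643654 = 2439263828.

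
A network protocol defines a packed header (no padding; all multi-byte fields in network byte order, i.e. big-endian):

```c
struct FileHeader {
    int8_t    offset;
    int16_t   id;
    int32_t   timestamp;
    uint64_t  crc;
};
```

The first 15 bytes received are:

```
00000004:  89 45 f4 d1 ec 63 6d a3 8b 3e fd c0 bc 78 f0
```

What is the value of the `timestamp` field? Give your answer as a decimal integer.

-773037203

`timestamp` follows `offset` (1 B), `id` (2 B), so it starts at offset 1 + 2 = 3 and occupies 4 bytes.
Bytes at offsets 3..6: D1 EC 63 6D.
In big-endian order the high byte comes first in memory.
The bytes are already most-significant first: 0xD1EC636D.
Top bit is set, so as a signed 32-bit value this is 0xD1EC636D − 2^32 = -773037203.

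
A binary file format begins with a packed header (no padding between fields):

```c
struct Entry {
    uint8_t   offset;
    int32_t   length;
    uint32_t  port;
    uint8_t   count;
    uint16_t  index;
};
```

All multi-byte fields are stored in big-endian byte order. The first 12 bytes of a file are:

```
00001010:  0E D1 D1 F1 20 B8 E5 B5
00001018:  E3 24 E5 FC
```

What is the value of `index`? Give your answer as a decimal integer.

`index` follows `offset` (1 B), `length` (4 B), `port` (4 B), `count` (1 B), so it starts at offset 1 + 4 + 4 + 1 = 10 and occupies 2 bytes.
Bytes at offsets 10..11: E5 FC.
In big-endian order the high byte comes first in memory.
The bytes are already most-significant first: 0xE5FC.
0xE5FC = 58876.

58876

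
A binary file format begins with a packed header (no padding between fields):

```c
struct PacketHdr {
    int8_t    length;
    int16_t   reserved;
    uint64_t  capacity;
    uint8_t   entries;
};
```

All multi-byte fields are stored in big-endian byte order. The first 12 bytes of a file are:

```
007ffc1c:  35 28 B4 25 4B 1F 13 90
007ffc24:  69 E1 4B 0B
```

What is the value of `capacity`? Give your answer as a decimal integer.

2687275771544330571

`capacity` follows `length` (1 B), `reserved` (2 B), so it starts at offset 1 + 2 = 3 and occupies 8 bytes.
Bytes at offsets 3..10: 25 4B 1F 13 90 69 E1 4B.
In big-endian order the high byte comes first in memory.
The bytes are already most-significant first: 0x254B1F139069E14B.
0x254B1F139069E14B = 2687275771544330571.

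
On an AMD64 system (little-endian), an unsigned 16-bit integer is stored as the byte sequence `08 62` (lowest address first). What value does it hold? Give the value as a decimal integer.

25096

In little-endian order the low byte comes first in memory.
Reassemble most-significant byte first: 62 08 → 0x6208.
0x6208 = 25096.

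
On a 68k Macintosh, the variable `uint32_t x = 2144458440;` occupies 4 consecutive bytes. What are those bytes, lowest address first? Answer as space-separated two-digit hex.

7F D1 D6 C8

2144458440 in hexadecimal, padded to 32 bits, is 0x7FD1D6C8.
Split into bytes (most-significant first): 7F D1 D6 C8.
Big-endian: lowest address holds the most-significant byte.
So the memory order matches the most-significant-first order: 7F D1 D6 C8.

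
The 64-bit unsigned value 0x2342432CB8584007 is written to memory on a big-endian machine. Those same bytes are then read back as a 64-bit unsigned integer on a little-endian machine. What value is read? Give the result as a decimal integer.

522515104814809635

Stored big-endian, the bytes at ascending addresses are 23 42 43 2C B8 58 40 07.
Read back as little-endian, the first byte is least significant, giving 0x074058B82C434223.
0x074058B82C434223 = 522515104814809635.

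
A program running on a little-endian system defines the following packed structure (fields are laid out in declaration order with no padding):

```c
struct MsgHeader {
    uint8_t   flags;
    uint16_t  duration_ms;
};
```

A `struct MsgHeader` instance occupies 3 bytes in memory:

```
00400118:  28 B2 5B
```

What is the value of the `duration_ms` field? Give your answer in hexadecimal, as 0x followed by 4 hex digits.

`duration_ms` follows `flags` (1 byte), so it starts at byte offset 1 and occupies 2 bytes.
Bytes at offsets 1..2: B2 5B.
Little-endian stores the least-significant byte at the lowest address.
Reassemble most-significant byte first: 5B B2 → 0x5BB2.

0x5BB2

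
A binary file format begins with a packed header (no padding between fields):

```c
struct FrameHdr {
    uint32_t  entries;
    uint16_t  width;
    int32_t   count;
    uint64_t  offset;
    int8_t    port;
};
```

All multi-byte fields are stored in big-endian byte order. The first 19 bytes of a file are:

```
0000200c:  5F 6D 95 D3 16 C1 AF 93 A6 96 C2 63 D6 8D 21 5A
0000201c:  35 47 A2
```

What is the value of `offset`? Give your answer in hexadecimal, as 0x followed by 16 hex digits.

`offset` follows `entries` (4 B), `width` (2 B), `count` (4 B), so it starts at offset 4 + 2 + 4 = 10 and occupies 8 bytes.
Bytes at offsets 10..17: C2 63 D6 8D 21 5A 35 47.
Big-endian stores the most-significant byte at the lowest address.
The bytes are already most-significant first: 0xC263D68D215A3547.

0xC263D68D215A3547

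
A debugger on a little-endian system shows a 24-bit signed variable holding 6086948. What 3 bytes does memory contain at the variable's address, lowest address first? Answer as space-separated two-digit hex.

24 E1 5C

6086948 in hexadecimal, padded to 24 bits, is 0x5CE124.
Split into bytes (most-significant first): 5C E1 24.
Little-endian: lowest address holds the least-significant byte.
So at ascending addresses the bytes are 24 E1 5C.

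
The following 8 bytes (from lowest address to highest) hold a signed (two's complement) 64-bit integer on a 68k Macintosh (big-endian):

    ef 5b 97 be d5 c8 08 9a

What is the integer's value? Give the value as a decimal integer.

Big-endian stores the most-significant byte at the lowest address.
The bytes are already most-significant first: 0xEF5B97BED5C8089A.
Top bit is set, so as a signed 64-bit value this is 0xEF5B97BED5C8089A − 2^64 = -1199198029877868390.

-1199198029877868390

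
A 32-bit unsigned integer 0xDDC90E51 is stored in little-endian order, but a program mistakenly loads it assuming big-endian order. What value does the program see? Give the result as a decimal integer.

1359923677

Stored little-endian, the bytes at ascending addresses are 51 0E C9 DD.
Read back as big-endian, the last byte is least significant, giving 0x510EC9DD.
0x510EC9DD = 1359923677.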